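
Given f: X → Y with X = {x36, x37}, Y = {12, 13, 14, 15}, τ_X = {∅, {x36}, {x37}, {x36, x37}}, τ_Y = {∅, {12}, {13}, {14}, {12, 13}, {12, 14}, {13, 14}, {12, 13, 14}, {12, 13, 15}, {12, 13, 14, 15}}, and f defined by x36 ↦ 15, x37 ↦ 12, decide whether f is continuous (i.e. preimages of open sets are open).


f IS continuous.

Compute f^{-1}(U) for each U ∈ τ_Y:
  U = ∅: f^{-1}(U) = ∅ ∈ τ_X ✓.
  U = {12}: f^{-1}(U) = {x37} ∈ τ_X ✓.
  U = {13}: f^{-1}(U) = ∅ ∈ τ_X ✓.
  U = {14}: f^{-1}(U) = ∅ ∈ τ_X ✓.
  U = {12, 13}: f^{-1}(U) = {x37} ∈ τ_X ✓.
  U = {12, 14}: f^{-1}(U) = {x37} ∈ τ_X ✓.
  U = {13, 14}: f^{-1}(U) = ∅ ∈ τ_X ✓.
  U = {12, 13, 14}: f^{-1}(U) = {x37} ∈ τ_X ✓.
  U = {12, 13, 15}: f^{-1}(U) = {x36, x37} ∈ τ_X ✓.
  U = {12, 13, 14, 15}: f^{-1}(U) = {x36, x37} ∈ τ_X ✓.
Every preimage lies in τ_X, so f IS continuous.


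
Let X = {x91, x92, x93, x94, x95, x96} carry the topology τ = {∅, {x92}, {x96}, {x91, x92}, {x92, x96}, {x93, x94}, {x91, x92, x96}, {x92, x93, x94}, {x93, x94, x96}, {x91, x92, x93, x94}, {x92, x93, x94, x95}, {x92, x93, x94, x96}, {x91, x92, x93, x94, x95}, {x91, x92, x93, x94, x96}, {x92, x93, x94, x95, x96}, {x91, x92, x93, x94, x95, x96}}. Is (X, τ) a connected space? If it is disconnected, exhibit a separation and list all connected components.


(X, τ) is disconnected; components = [{x96}, {x91, x92, x93, x94, x95}].

Find clopen sets (U ∈ τ with X ∖ U ∈ τ):
  U = ∅, X ∖ U = {x91, x92, x93, x94, x95, x96} — both open, so U is clopen.
  U = {x96}, X ∖ U = {x91, x92, x93, x94, x95} — both open, so U is clopen.
  U = {x91, x92, x93, x94, x95}, X ∖ U = {x96} — both open, so U is clopen.
  U = {x91, x92, x93, x94, x95, x96}, X ∖ U = ∅ — both open, so U is clopen.
Nontrivial clopen(s) exist: e.g. {x96}. So (X, τ) is disconnected.
Compute connected components by grouping points that agree on all clopens:
  component: {x96}
  component: {x91, x92, x93, x94, x95}


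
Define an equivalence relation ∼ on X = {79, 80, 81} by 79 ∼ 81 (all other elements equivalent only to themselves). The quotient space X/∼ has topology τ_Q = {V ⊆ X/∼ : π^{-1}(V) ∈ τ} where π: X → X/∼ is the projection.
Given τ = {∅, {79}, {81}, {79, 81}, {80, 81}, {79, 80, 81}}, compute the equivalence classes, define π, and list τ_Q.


X/∼ = {[79=81], [80]}; |τ_Q| = 3.

Equivalence classes: [79=81], [80].
Quotient map π: X → X/∼ sends 79 ↦ [79=81], 80 ↦ [80], 81 ↦ [79=81].
For each subset V ⊆ X/∼, compute π^{-1}(V) ⊆ X and check whether π^{-1}(V) ∈ τ. V is open in τ_Q iff π^{-1}(V) ∈ τ.
  V = {}: π^{-1}(V) = ∅ ∈ τ ✓.
  V = {[79=81]}: π^{-1}(V) = {79, 81} ∈ τ ✓.
  V = {[80]}: π^{-1}(V) = {80} ∉ τ ✗.
  V = {[79=81], [80]}: π^{-1}(V) = {79, 80, 81} ∈ τ ✓.
Open sets in the quotient: τ_Q = {{}, {[79=81]}, {[79=81], [80]}} (3 elements).


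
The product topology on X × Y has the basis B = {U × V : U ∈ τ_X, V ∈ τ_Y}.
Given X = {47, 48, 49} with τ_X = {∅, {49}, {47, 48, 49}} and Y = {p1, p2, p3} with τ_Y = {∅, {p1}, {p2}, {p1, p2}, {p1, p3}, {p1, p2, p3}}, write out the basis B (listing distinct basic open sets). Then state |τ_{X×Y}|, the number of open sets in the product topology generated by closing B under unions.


Basis B = {∅ × ∅, {49} × {p1}, {49} × {p2}, {49} × {p1, p2}, {49} × {p1, p3}, {47, 48, 49} × {p1}, {47, 48, 49} × {p2}, {49} × {p1, p2, p3}, {47, 48, 49} × {p1, p2}, {47, 48, 49} × {p1, p3}, {47, 48, 49} × {p1, p2, p3}}; |τ_{X×Y}| = 18.

Enumerate products U × V with U ∈ τ_X, V ∈ τ_Y (deduplicated):
  ∅ × ∅ = {} (∅)
  {49} × {p1} = {(49,p1)}
  {49} × {p2} = {(49,p2)}
  {49} × {p1, p2} = {(49,p1), (49,p2)}
  {49} × {p1, p3} = {(49,p1), (49,p3)}
  {47, 48, 49} × {p1} = {(47,p1), (48,p1), (49,p1)}
  {47, 48, 49} × {p2} = {(47,p2), (48,p2), (49,p2)}
  {49} × {p1, p2, p3} = {(49,p1), (49,p2), (49,p3)}
  {47, 48, 49} × {p1, p2} = {(47,p1), (47,p2), (48,p1), (48,p2), (49,p1), (49,p2)}
  {47, 48, 49} × {p1, p3} = {(47,p1), (47,p3), (48,p1), (48,p3), (49,p1), (49,p3)}
  {47, 48, 49} × {p1, p2, p3} = {(47,p1), (47,p2), (47,p3), (48,p1), (48,p2), (48,p3), (49,p1), (49,p2), (49,p3)}
These 11 distinct sets form the basis B.
Close under arbitrary unions to get τ_{X×Y}; counting gives |τ_{X×Y}| = 18.


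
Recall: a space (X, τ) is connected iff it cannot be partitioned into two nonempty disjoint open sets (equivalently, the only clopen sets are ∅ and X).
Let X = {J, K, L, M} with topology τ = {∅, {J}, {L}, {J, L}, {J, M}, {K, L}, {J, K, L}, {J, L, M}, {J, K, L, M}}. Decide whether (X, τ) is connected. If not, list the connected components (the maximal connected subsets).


(X, τ) is disconnected; components = [{J, M}, {K, L}].

Find clopen sets (U ∈ τ with X ∖ U ∈ τ):
  U = ∅, X ∖ U = {J, K, L, M} — both open, so U is clopen.
  U = {J, M}, X ∖ U = {K, L} — both open, so U is clopen.
  U = {K, L}, X ∖ U = {J, M} — both open, so U is clopen.
  U = {J, K, L, M}, X ∖ U = ∅ — both open, so U is clopen.
Nontrivial clopen(s) exist: e.g. {K, L}. So (X, τ) is disconnected.
Compute connected components by grouping points that agree on all clopens:
  component: {J, M}
  component: {K, L}


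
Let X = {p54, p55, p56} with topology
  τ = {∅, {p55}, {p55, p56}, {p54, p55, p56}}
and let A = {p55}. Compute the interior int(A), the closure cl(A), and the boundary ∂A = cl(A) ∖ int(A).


int(A) = {p55}, cl(A) = {p54, p55, p56}, ∂A = {p54, p56}.

Closed sets in (X, τ) are complements of opens:
  closed(X, τ) = {∅, {p54}, {p54, p56}, {p54, p55, p56}}.
int(A) = ⋃ {U ∈ τ : U ⊆ A}. Opens contained in A: ∅, {p55}.
Taking the union of these: int(A) = {p55}.
cl(A) = ⋂ {C closed : A ⊆ C}. Closed sets containing A: {p54, p55, p56}.
Intersecting these: cl(A) = {p54, p55, p56}.
∂A = cl(A) ∖ int(A) = {p54, p55, p56} ∖ {p55} = {p54, p56}.


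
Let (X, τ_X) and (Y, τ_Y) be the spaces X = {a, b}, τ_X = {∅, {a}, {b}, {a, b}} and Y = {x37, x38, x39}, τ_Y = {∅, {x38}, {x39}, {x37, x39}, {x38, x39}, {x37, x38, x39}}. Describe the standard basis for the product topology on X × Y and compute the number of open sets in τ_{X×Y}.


Basis B = {∅ × ∅, {a} × {x38}, {a} × {x39}, {b} × {x38}, {b} × {x39}, {a} × {x37, x39}, {a} × {x38, x39}, {a, b} × {x38}, {a, b} × {x39}, {b} × {x37, x39}, {b} × {x38, x39}, {a} × {x37, x38, x39}, {b} × {x37, x38, x39}, {a, b} × {x37, x39}, {a, b} × {x38, x39}, {a, b} × {x37, x38, x39}}; |τ_{X×Y}| = 36.

Enumerate products U × V with U ∈ τ_X, V ∈ τ_Y (deduplicated):
  ∅ × ∅ = {} (∅)
  {a} × {x38} = {(a,x38)}
  {a} × {x39} = {(a,x39)}
  {b} × {x38} = {(b,x38)}
  {b} × {x39} = {(b,x39)}
  {a} × {x37, x39} = {(a,x37), (a,x39)}
  {a} × {x38, x39} = {(a,x38), (a,x39)}
  {a, b} × {x38} = {(a,x38), (b,x38)}
  {a, b} × {x39} = {(a,x39), (b,x39)}
  {b} × {x37, x39} = {(b,x37), (b,x39)}
  {b} × {x38, x39} = {(b,x38), (b,x39)}
  {a} × {x37, x38, x39} = {(a,x37), (a,x38), (a,x39)}
  {b} × {x37, x38, x39} = {(b,x37), (b,x38), (b,x39)}
  {a, b} × {x37, x39} = {(a,x37), (a,x39), (b,x37), (b,x39)}
  {a, b} × {x38, x39} = {(a,x38), (a,x39), (b,x38), (b,x39)}
  {a, b} × {x37, x38, x39} = {(a,x37), (a,x38), (a,x39), (b,x37), (b,x38), (b,x39)}
These 16 distinct sets form the basis B.
Close under arbitrary unions to get τ_{X×Y}; counting gives |τ_{X×Y}| = 36.


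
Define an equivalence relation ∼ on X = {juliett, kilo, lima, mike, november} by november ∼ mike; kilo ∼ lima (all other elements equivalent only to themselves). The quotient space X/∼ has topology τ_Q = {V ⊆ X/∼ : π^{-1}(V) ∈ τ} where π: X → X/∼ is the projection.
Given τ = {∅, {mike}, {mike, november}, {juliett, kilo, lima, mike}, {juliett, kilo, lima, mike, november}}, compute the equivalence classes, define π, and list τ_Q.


X/∼ = {[juliett], [kilo=lima], [mike=november]}; |τ_Q| = 3.

Equivalence classes: [juliett], [kilo=lima], [mike=november].
Quotient map π: X → X/∼ sends juliett ↦ [juliett], kilo ↦ [kilo=lima], lima ↦ [kilo=lima], mike ↦ [mike=november], november ↦ [mike=november].
For each subset V ⊆ X/∼, compute π^{-1}(V) ⊆ X and check whether π^{-1}(V) ∈ τ. V is open in τ_Q iff π^{-1}(V) ∈ τ.
  V = {}: π^{-1}(V) = ∅ ∈ τ ✓.
  V = {[juliett]}: π^{-1}(V) = {juliett} ∉ τ ✗.
  V = {[kilo=lima]}: π^{-1}(V) = {kilo, lima} ∉ τ ✗.
  V = {[juliett], [kilo=lima]}: π^{-1}(V) = {juliett, kilo, lima} ∉ τ ✗.
  V = {[mike=november]}: π^{-1}(V) = {mike, november} ∈ τ ✓.
  V = {[juliett], [mike=november]}: π^{-1}(V) = {juliett, mike, november} ∉ τ ✗.
  V = {[kilo=lima], [mike=november]}: π^{-1}(V) = {kilo, lima, mike, november} ∉ τ ✗.
  V = {[juliett], [kilo=lima], [mike=november]}: π^{-1}(V) = {juliett, kilo, lima, mike, november} ∈ τ ✓.
Open sets in the quotient: τ_Q = {{}, {[mike=november]}, {[juliett], [kilo=lima], [mike=november]}} (3 elements).


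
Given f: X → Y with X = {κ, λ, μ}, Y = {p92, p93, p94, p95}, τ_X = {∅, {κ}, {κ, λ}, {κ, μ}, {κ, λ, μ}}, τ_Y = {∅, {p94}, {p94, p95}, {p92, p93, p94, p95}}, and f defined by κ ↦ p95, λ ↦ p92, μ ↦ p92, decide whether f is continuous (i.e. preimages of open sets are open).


f IS continuous.

Compute f^{-1}(U) for each U ∈ τ_Y:
  U = ∅: f^{-1}(U) = ∅ ∈ τ_X ✓.
  U = {p94}: f^{-1}(U) = ∅ ∈ τ_X ✓.
  U = {p94, p95}: f^{-1}(U) = {κ} ∈ τ_X ✓.
  U = {p92, p93, p94, p95}: f^{-1}(U) = {κ, λ, μ} ∈ τ_X ✓.
Every preimage lies in τ_X, so f IS continuous.


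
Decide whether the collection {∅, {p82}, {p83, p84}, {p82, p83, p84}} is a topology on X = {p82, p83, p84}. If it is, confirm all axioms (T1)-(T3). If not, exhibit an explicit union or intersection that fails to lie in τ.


τ IS a topology on X.

Axiom (T1): ∅ ∈ τ? Yes; X ∈ τ? Yes.
Axiom (T2/T3): check pairwise unions and intersections of members of τ.
All pairwise intersections and unions checked — each lies in τ. Therefore τ satisfies (T1), (T2), (T3): it IS a topology on X.


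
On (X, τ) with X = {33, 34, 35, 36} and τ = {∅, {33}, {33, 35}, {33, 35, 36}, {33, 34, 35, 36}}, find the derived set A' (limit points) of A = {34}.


A' = ∅

For each x ∈ X, list the open sets U ∈ τ with x ∈ U, then check whether U ∩ (A ∖ {x}) ≠ ∅ for every such U.
  x = 33: open {33} ∋ x has {33} ∩ (A ∖ {33}) = ∅, so x is NOT a limit point.
  x = 34: open {33, 34, 35, 36} ∋ x has {33, 34, 35, 36} ∩ (A ∖ {34}) = ∅, so x is NOT a limit point.
  x = 35: open {33, 35} ∋ x has {33, 35} ∩ (A ∖ {35}) = ∅, so x is NOT a limit point.
  x = 36: open {33, 35, 36} ∋ x has {33, 35, 36} ∩ (A ∖ {36}) = ∅, so x is NOT a limit point.
Collecting: A' = ∅.


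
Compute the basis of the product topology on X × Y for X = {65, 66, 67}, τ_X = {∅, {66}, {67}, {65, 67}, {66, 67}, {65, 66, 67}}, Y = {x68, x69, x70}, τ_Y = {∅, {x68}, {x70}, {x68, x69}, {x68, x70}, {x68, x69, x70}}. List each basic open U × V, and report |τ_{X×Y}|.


Basis B = {∅ × ∅, {66} × {x68}, {66} × {x70}, {67} × {x68}, {67} × {x70}, {65, 67} × {x68}, {65, 67} × {x70}, {66} × {x68, x69}, {66} × {x68, x70}, {66, 67} × {x68}, {66, 67} × {x70}, {67} × {x68, x69}, {67} × {x68, x70}, {65, 66, 67} × {x68}, {65, 66, 67} × {x70}, {66} × {x68, x69, x70}, {67} × {x68, x69, x70}, {65, 67} × {x68, x69}, {65, 67} × {x68, x70}, {66, 67} × {x68, x69}, {66, 67} × {x68, x70}, {65, 67} × {x68, x69, x70}, {65, 66, 67} × {x68, x69}, {65, 66, 67} × {x68, x70}, {66, 67} × {x68, x69, x70}, {65, 66, 67} × {x68, x69, x70}}; |τ_{X×Y}| = 108.

Enumerate products U × V with U ∈ τ_X, V ∈ τ_Y (deduplicated):
  ∅ × ∅ = {} (∅)
  {66} × {x68} = {(66,x68)}
  {66} × {x70} = {(66,x70)}
  {67} × {x68} = {(67,x68)}
  {67} × {x70} = {(67,x70)}
  {65, 67} × {x68} = {(65,x68), (67,x68)}
  {65, 67} × {x70} = {(65,x70), (67,x70)}
  {66} × {x68, x69} = {(66,x68), (66,x69)}
  {66} × {x68, x70} = {(66,x68), (66,x70)}
  {66, 67} × {x68} = {(66,x68), (67,x68)}
  {66, 67} × {x70} = {(66,x70), (67,x70)}
  {67} × {x68, x69} = {(67,x68), (67,x69)}
  {67} × {x68, x70} = {(67,x68), (67,x70)}
  {65, 66, 67} × {x68} = {(65,x68), (66,x68), (67,x68)}
  {65, 66, 67} × {x70} = {(65,x70), (66,x70), (67,x70)}
  {66} × {x68, x69, x70} = {(66,x68), (66,x69), (66,x70)}
  {67} × {x68, x69, x70} = {(67,x68), (67,x69), (67,x70)}
  {65, 67} × {x68, x69} = {(65,x68), (65,x69), (67,x68), (67,x69)}
  {65, 67} × {x68, x70} = {(65,x68), (65,x70), (67,x68), (67,x70)}
  {66, 67} × {x68, x69} = {(66,x68), (66,x69), (67,x68), (67,x69)}
  {66, 67} × {x68, x70} = {(66,x68), (66,x70), (67,x68), (67,x70)}
  {65, 67} × {x68, x69, x70} = {(65,x68), (65,x69), (65,x70), (67,x68), (67,x69), (67,x70)}
  {65, 66, 67} × {x68, x69} = {(65,x68), (65,x69), (66,x68), (66,x69), (67,x68), (67,x69)}
  {65, 66, 67} × {x68, x70} = {(65,x68), (65,x70), (66,x68), (66,x70), (67,x68), (67,x70)}
  {66, 67} × {x68, x69, x70} = {(66,x68), (66,x69), (66,x70), (67,x68), (67,x69), (67,x70)}
  {65, 66, 67} × {x68, x69, x70} = {(65,x68), (65,x69), (65,x70), (66,x68), (66,x69), (66,x70), (67,x68), (67,x69), (67,x70)}
These 26 distinct sets form the basis B.
Close under arbitrary unions to get τ_{X×Y}; counting gives |τ_{X×Y}| = 108.


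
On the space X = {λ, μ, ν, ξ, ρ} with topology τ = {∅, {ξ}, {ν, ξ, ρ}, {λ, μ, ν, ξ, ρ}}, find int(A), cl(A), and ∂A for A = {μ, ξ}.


int(A) = {ξ}, cl(A) = {λ, μ, ν, ξ, ρ}, ∂A = {λ, μ, ν, ρ}.

Closed sets in (X, τ) are complements of opens:
  closed(X, τ) = {∅, {λ, μ}, {λ, μ, ν, ρ}, {λ, μ, ν, ξ, ρ}}.
int(A) = ⋃ {U ∈ τ : U ⊆ A}. Opens contained in A: ∅, {ξ}.
Taking the union of these: int(A) = {ξ}.
cl(A) = ⋂ {C closed : A ⊆ C}. Closed sets containing A: {λ, μ, ν, ξ, ρ}.
Intersecting these: cl(A) = {λ, μ, ν, ξ, ρ}.
∂A = cl(A) ∖ int(A) = {λ, μ, ν, ξ, ρ} ∖ {ξ} = {λ, μ, ν, ρ}.


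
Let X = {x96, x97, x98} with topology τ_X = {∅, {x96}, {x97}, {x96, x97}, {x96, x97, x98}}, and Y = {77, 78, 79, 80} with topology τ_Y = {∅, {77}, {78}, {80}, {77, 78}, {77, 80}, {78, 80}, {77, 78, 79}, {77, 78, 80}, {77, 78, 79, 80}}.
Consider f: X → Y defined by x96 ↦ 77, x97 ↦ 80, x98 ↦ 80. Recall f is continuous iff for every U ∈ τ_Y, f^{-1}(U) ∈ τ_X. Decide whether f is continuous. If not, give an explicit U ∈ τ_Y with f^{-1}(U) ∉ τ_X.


f is NOT continuous.

Compute f^{-1}(U) for each U ∈ τ_Y:
  U = ∅: f^{-1}(U) = ∅ ∈ τ_X ✓.
  U = {77}: f^{-1}(U) = {x96} ∈ τ_X ✓.
  U = {78}: f^{-1}(U) = ∅ ∈ τ_X ✓.
  U = {80}: f^{-1}(U) = {x97, x98} ∉ τ_X ✗.
  U = {77, 78}: f^{-1}(U) = {x96} ∈ τ_X ✓.
  U = {77, 80}: f^{-1}(U) = {x96, x97, x98} ∈ τ_X ✓.
  U = {78, 80}: f^{-1}(U) = {x97, x98} ∉ τ_X ✗.
  U = {77, 78, 79}: f^{-1}(U) = {x96} ∈ τ_X ✓.
  U = {77, 78, 80}: f^{-1}(U) = {x96, x97, x98} ∈ τ_X ✓.
  U = {77, 78, 79, 80}: f^{-1}(U) = {x96, x97, x98} ∈ τ_X ✓.
Found U = {80} with f^{-1}(U) = {x97, x98} not in τ_X. Therefore f is NOT continuous.


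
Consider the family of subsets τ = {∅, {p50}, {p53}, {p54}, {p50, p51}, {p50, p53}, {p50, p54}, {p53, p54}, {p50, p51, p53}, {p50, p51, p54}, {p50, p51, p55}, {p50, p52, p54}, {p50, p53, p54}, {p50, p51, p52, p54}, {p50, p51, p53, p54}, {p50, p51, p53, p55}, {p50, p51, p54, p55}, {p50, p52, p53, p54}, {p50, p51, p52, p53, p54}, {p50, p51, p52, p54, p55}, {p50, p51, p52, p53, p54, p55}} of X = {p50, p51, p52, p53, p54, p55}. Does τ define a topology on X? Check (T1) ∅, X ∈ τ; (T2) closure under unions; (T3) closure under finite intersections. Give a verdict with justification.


τ is NOT a topology on X.

Axiom (T1): ∅ ∈ τ? Yes; X ∈ τ? Yes.
Axiom (T2/T3): check pairwise unions and intersections of members of τ.
Counterexample for (T2): {p53} ∪ {p50, p51, p54, p55} = {p50, p51, p53, p54, p55} ∉ τ. Therefore τ is NOT a topology.


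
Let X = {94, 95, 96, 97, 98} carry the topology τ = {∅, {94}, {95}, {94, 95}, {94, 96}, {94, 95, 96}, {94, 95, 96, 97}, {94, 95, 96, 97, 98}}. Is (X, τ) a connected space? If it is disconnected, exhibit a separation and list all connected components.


(X, τ) is connected.

Find clopen sets (U ∈ τ with X ∖ U ∈ τ):
  U = ∅, X ∖ U = {94, 95, 96, 97, 98} — both open, so U is clopen.
  U = {94, 95, 96, 97, 98}, X ∖ U = ∅ — both open, so U is clopen.
Only trivial clopens (∅ and X) exist, so (X, τ) is connected.
Compute connected components by grouping points that agree on all clopens:
  component: {94, 95, 96, 97, 98}


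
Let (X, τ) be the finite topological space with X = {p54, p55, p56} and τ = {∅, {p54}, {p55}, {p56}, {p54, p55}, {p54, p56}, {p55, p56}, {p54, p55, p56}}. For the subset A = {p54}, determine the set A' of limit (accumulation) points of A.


A' = ∅

For each x ∈ X, list the open sets U ∈ τ with x ∈ U, then check whether U ∩ (A ∖ {x}) ≠ ∅ for every such U.
  x = p54: open {p54} ∋ x has {p54} ∩ (A ∖ {p54}) = ∅, so x is NOT a limit point.
  x = p55: open {p55} ∋ x has {p55} ∩ (A ∖ {p55}) = ∅, so x is NOT a limit point.
  x = p56: open {p56} ∋ x has {p56} ∩ (A ∖ {p56}) = ∅, so x is NOT a limit point.
Collecting: A' = ∅.


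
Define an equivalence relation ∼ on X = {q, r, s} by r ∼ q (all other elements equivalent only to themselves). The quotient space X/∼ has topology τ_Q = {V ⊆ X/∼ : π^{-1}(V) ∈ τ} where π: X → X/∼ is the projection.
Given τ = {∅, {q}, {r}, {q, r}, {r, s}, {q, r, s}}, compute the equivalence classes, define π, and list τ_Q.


X/∼ = {[q=r], [s]}; |τ_Q| = 3.

Equivalence classes: [q=r], [s].
Quotient map π: X → X/∼ sends q ↦ [q=r], r ↦ [q=r], s ↦ [s].
For each subset V ⊆ X/∼, compute π^{-1}(V) ⊆ X and check whether π^{-1}(V) ∈ τ. V is open in τ_Q iff π^{-1}(V) ∈ τ.
  V = {}: π^{-1}(V) = ∅ ∈ τ ✓.
  V = {[q=r]}: π^{-1}(V) = {q, r} ∈ τ ✓.
  V = {[s]}: π^{-1}(V) = {s} ∉ τ ✗.
  V = {[q=r], [s]}: π^{-1}(V) = {q, r, s} ∈ τ ✓.
Open sets in the quotient: τ_Q = {{}, {[q=r]}, {[q=r], [s]}} (3 elements).


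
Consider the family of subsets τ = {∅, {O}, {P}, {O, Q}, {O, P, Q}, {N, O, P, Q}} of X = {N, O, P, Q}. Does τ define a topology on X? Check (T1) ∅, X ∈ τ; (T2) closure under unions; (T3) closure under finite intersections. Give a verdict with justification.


τ is NOT a topology on X.

Axiom (T1): ∅ ∈ τ? Yes; X ∈ τ? Yes.
Axiom (T2/T3): check pairwise unions and intersections of members of τ.
Counterexample for (T2): {O} ∪ {P} = {O, P} ∉ τ. Therefore τ is NOT a topology.


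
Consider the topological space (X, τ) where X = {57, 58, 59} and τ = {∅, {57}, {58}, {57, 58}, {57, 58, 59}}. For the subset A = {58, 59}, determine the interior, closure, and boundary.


int(A) = {58}, cl(A) = {58, 59}, ∂A = {59}.

Closed sets in (X, τ) are complements of opens:
  closed(X, τ) = {∅, {59}, {57, 59}, {58, 59}, {57, 58, 59}}.
int(A) = ⋃ {U ∈ τ : U ⊆ A}. Opens contained in A: ∅, {58}.
Taking the union of these: int(A) = {58}.
cl(A) = ⋂ {C closed : A ⊆ C}. Closed sets containing A: {58, 59}, {57, 58, 59}.
Intersecting these: cl(A) = {58, 59}.
∂A = cl(A) ∖ int(A) = {58, 59} ∖ {58} = {59}.


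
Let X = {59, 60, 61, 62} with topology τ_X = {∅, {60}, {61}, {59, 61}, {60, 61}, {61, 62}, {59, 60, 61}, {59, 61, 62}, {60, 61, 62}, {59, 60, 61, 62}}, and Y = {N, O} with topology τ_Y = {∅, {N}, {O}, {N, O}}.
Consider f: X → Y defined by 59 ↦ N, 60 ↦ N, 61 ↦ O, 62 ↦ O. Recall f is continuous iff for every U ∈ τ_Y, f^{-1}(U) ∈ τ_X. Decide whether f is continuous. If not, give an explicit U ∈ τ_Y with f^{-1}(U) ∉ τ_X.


f is NOT continuous.

Compute f^{-1}(U) for each U ∈ τ_Y:
  U = ∅: f^{-1}(U) = ∅ ∈ τ_X ✓.
  U = {N}: f^{-1}(U) = {59, 60} ∉ τ_X ✗.
  U = {O}: f^{-1}(U) = {61, 62} ∈ τ_X ✓.
  U = {N, O}: f^{-1}(U) = {59, 60, 61, 62} ∈ τ_X ✓.
Found U = {N} with f^{-1}(U) = {59, 60} not in τ_X. Therefore f is NOT continuous.


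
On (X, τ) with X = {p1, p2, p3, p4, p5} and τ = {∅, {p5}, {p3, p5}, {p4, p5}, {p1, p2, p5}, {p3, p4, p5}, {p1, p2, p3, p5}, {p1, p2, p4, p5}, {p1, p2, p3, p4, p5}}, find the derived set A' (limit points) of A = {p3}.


A' = ∅

For each x ∈ X, list the open sets U ∈ τ with x ∈ U, then check whether U ∩ (A ∖ {x}) ≠ ∅ for every such U.
  x = p1: open {p1, p2, p5} ∋ x has {p1, p2, p5} ∩ (A ∖ {p1}) = ∅, so x is NOT a limit point.
  x = p2: open {p1, p2, p5} ∋ x has {p1, p2, p5} ∩ (A ∖ {p2}) = ∅, so x is NOT a limit point.
  x = p3: open {p3, p5} ∋ x has {p3, p5} ∩ (A ∖ {p3}) = ∅, so x is NOT a limit point.
  x = p4: open {p4, p5} ∋ x has {p4, p5} ∩ (A ∖ {p4}) = ∅, so x is NOT a limit point.
  x = p5: open {p5} ∋ x has {p5} ∩ (A ∖ {p5}) = ∅, so x is NOT a limit point.
Collecting: A' = ∅.


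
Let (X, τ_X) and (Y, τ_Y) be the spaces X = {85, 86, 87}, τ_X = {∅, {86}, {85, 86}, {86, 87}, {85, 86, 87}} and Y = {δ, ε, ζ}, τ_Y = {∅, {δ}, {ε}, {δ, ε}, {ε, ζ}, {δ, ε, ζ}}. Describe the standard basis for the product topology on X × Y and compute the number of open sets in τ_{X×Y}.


Basis B = {∅ × ∅, {86} × {δ}, {86} × {ε}, {85, 86} × {δ}, {85, 86} × {ε}, {86} × {δ, ε}, {86, 87} × {δ}, {86} × {ε, ζ}, {86, 87} × {ε}, {85, 86, 87} × {δ}, {85, 86, 87} × {ε}, {86} × {δ, ε, ζ}, {85, 86} × {δ, ε}, {85, 86} × {ε, ζ}, {86, 87} × {δ, ε}, {86, 87} × {ε, ζ}, {85, 86} × {δ, ε, ζ}, {85, 86, 87} × {δ, ε}, {85, 86, 87} × {ε, ζ}, {86, 87} × {δ, ε, ζ}, {85, 86, 87} × {δ, ε, ζ}}; |τ_{X×Y}| = 70.

Enumerate products U × V with U ∈ τ_X, V ∈ τ_Y (deduplicated):
  ∅ × ∅ = {} (∅)
  {86} × {δ} = {(86,δ)}
  {86} × {ε} = {(86,ε)}
  {85, 86} × {δ} = {(85,δ), (86,δ)}
  {85, 86} × {ε} = {(85,ε), (86,ε)}
  {86} × {δ, ε} = {(86,δ), (86,ε)}
  {86, 87} × {δ} = {(86,δ), (87,δ)}
  {86} × {ε, ζ} = {(86,ε), (86,ζ)}
  {86, 87} × {ε} = {(86,ε), (87,ε)}
  {85, 86, 87} × {δ} = {(85,δ), (86,δ), (87,δ)}
  {85, 86, 87} × {ε} = {(85,ε), (86,ε), (87,ε)}
  {86} × {δ, ε, ζ} = {(86,δ), (86,ε), (86,ζ)}
  {85, 86} × {δ, ε} = {(85,δ), (85,ε), (86,δ), (86,ε)}
  {85, 86} × {ε, ζ} = {(85,ε), (85,ζ), (86,ε), (86,ζ)}
  {86, 87} × {δ, ε} = {(86,δ), (86,ε), (87,δ), (87,ε)}
  {86, 87} × {ε, ζ} = {(86,ε), (86,ζ), (87,ε), (87,ζ)}
  {85, 86} × {δ, ε, ζ} = {(85,δ), (85,ε), (85,ζ), (86,δ), (86,ε), (86,ζ)}
  {85, 86, 87} × {δ, ε} = {(85,δ), (85,ε), (86,δ), (86,ε), (87,δ), (87,ε)}
  {85, 86, 87} × {ε, ζ} = {(85,ε), (85,ζ), (86,ε), (86,ζ), (87,ε), (87,ζ)}
  {86, 87} × {δ, ε, ζ} = {(86,δ), (86,ε), (86,ζ), (87,δ), (87,ε), (87,ζ)}
  {85, 86, 87} × {δ, ε, ζ} = {(85,δ), (85,ε), (85,ζ), (86,δ), (86,ε), (86,ζ), (87,δ), (87,ε), (87,ζ)}
These 21 distinct sets form the basis B.
Close under arbitrary unions to get τ_{X×Y}; counting gives |τ_{X×Y}| = 70.


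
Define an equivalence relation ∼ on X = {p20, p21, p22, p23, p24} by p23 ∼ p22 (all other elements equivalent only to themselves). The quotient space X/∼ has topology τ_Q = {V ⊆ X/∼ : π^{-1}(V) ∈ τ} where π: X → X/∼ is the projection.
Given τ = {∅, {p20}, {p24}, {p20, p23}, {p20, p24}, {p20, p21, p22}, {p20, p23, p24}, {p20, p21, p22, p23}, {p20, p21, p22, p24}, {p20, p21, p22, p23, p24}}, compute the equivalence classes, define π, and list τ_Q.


X/∼ = {[p20], [p21], [p22=p23], [p24]}; |τ_Q| = 6.

Equivalence classes: [p20], [p21], [p22=p23], [p24].
Quotient map π: X → X/∼ sends p20 ↦ [p20], p21 ↦ [p21], p22 ↦ [p22=p23], p23 ↦ [p22=p23], p24 ↦ [p24].
For each subset V ⊆ X/∼, compute π^{-1}(V) ⊆ X and check whether π^{-1}(V) ∈ τ. V is open in τ_Q iff π^{-1}(V) ∈ τ.
  V = {}: π^{-1}(V) = ∅ ∈ τ ✓.
  V = {[p20]}: π^{-1}(V) = {p20} ∈ τ ✓.
  V = {[p21]}: π^{-1}(V) = {p21} ∉ τ ✗.
  V = {[p20], [p21]}: π^{-1}(V) = {p20, p21} ∉ τ ✗.
  V = {[p22=p23]}: π^{-1}(V) = {p22, p23} ∉ τ ✗.
  V = {[p20], [p22=p23]}: π^{-1}(V) = {p20, p22, p23} ∉ τ ✗.
  V = {[p21], [p22=p23]}: π^{-1}(V) = {p21, p22, p23} ∉ τ ✗.
  V = {[p20], [p21], [p22=p23]}: π^{-1}(V) = {p20, p21, p22, p23} ∈ τ ✓.
  V = {[p24]}: π^{-1}(V) = {p24} ∈ τ ✓.
  V = {[p20], [p24]}: π^{-1}(V) = {p20, p24} ∈ τ ✓.
  V = {[p21], [p24]}: π^{-1}(V) = {p21, p24} ∉ τ ✗.
  V = {[p20], [p21], [p24]}: π^{-1}(V) = {p20, p21, p24} ∉ τ ✗.
  V = {[p22=p23], [p24]}: π^{-1}(V) = {p22, p23, p24} ∉ τ ✗.
  V = {[p20], [p22=p23], [p24]}: π^{-1}(V) = {p20, p22, p23, p24} ∉ τ ✗.
  V = {[p21], [p22=p23], [p24]}: π^{-1}(V) = {p21, p22, p23, p24} ∉ τ ✗.
  V = {[p20], [p21], [p22=p23], [p24]}: π^{-1}(V) = {p20, p21, p22, p23, p24} ∈ τ ✓.
Open sets in the quotient: τ_Q = {{}, {[p20]}, {[p20], [p21], [p22=p23]}, {[p24]}, {[p20], [p24]}, {[p20], [p21], [p22=p23], [p24]}} (6 elements).


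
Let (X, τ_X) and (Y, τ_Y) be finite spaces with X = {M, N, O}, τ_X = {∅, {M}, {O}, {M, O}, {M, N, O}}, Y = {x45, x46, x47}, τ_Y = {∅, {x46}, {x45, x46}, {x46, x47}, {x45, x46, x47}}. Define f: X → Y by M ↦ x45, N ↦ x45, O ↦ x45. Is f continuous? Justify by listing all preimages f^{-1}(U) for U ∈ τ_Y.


f IS continuous.

Compute f^{-1}(U) for each U ∈ τ_Y:
  U = ∅: f^{-1}(U) = ∅ ∈ τ_X ✓.
  U = {x46}: f^{-1}(U) = ∅ ∈ τ_X ✓.
  U = {x45, x46}: f^{-1}(U) = {M, N, O} ∈ τ_X ✓.
  U = {x46, x47}: f^{-1}(U) = ∅ ∈ τ_X ✓.
  U = {x45, x46, x47}: f^{-1}(U) = {M, N, O} ∈ τ_X ✓.
Every preimage lies in τ_X, so f IS continuous.


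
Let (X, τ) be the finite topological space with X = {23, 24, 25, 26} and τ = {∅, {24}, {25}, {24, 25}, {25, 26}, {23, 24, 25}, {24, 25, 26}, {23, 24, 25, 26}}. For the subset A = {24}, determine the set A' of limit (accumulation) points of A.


A' = {23}

For each x ∈ X, list the open sets U ∈ τ with x ∈ U, then check whether U ∩ (A ∖ {x}) ≠ ∅ for every such U.
  x = 23: opens ∋ x are {23, 24, 25}, {23, 24, 25, 26}; each meets A ∖ {23}, so x IS a limit point.
  x = 24: open {24} ∋ x has {24} ∩ (A ∖ {24}) = ∅, so x is NOT a limit point.
  x = 25: open {25} ∋ x has {25} ∩ (A ∖ {25}) = ∅, so x is NOT a limit point.
  x = 26: open {25, 26} ∋ x has {25, 26} ∩ (A ∖ {26}) = ∅, so x is NOT a limit point.
Collecting: A' = {23}.


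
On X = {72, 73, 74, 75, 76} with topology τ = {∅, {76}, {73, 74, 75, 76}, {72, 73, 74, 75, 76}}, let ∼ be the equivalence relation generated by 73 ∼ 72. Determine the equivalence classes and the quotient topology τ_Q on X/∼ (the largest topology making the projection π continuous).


X/∼ = {[72=73], [74], [75], [76]}; |τ_Q| = 3.

Equivalence classes: [72=73], [74], [75], [76].
Quotient map π: X → X/∼ sends 72 ↦ [72=73], 73 ↦ [72=73], 74 ↦ [74], 75 ↦ [75], 76 ↦ [76].
For each subset V ⊆ X/∼, compute π^{-1}(V) ⊆ X and check whether π^{-1}(V) ∈ τ. V is open in τ_Q iff π^{-1}(V) ∈ τ.
  V = {}: π^{-1}(V) = ∅ ∈ τ ✓.
  V = {[72=73]}: π^{-1}(V) = {72, 73} ∉ τ ✗.
  V = {[74]}: π^{-1}(V) = {74} ∉ τ ✗.
  V = {[72=73], [74]}: π^{-1}(V) = {72, 73, 74} ∉ τ ✗.
  V = {[75]}: π^{-1}(V) = {75} ∉ τ ✗.
  V = {[72=73], [75]}: π^{-1}(V) = {72, 73, 75} ∉ τ ✗.
  V = {[74], [75]}: π^{-1}(V) = {74, 75} ∉ τ ✗.
  V = {[72=73], [74], [75]}: π^{-1}(V) = {72, 73, 74, 75} ∉ τ ✗.
  V = {[76]}: π^{-1}(V) = {76} ∈ τ ✓.
  V = {[72=73], [76]}: π^{-1}(V) = {72, 73, 76} ∉ τ ✗.
  V = {[74], [76]}: π^{-1}(V) = {74, 76} ∉ τ ✗.
  V = {[72=73], [74], [76]}: π^{-1}(V) = {72, 73, 74, 76} ∉ τ ✗.
  V = {[75], [76]}: π^{-1}(V) = {75, 76} ∉ τ ✗.
  V = {[72=73], [75], [76]}: π^{-1}(V) = {72, 73, 75, 76} ∉ τ ✗.
  V = {[74], [75], [76]}: π^{-1}(V) = {74, 75, 76} ∉ τ ✗.
  V = {[72=73], [74], [75], [76]}: π^{-1}(V) = {72, 73, 74, 75, 76} ∈ τ ✓.
Open sets in the quotient: τ_Q = {{}, {[76]}, {[72=73], [74], [75], [76]}} (3 elements).


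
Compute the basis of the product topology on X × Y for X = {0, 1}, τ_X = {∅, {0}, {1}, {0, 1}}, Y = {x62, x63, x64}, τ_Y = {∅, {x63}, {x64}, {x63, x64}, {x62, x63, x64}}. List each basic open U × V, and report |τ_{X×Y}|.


Basis B = {∅ × ∅, {0} × {x63}, {0} × {x64}, {1} × {x63}, {1} × {x64}, {0} × {x63, x64}, {0, 1} × {x63}, {0, 1} × {x64}, {1} × {x63, x64}, {0} × {x62, x63, x64}, {1} × {x62, x63, x64}, {0, 1} × {x63, x64}, {0, 1} × {x62, x63, x64}}; |τ_{X×Y}| = 25.

Enumerate products U × V with U ∈ τ_X, V ∈ τ_Y (deduplicated):
  ∅ × ∅ = {} (∅)
  {0} × {x63} = {(0,x63)}
  {0} × {x64} = {(0,x64)}
  {1} × {x63} = {(1,x63)}
  {1} × {x64} = {(1,x64)}
  {0} × {x63, x64} = {(0,x63), (0,x64)}
  {0, 1} × {x63} = {(0,x63), (1,x63)}
  {0, 1} × {x64} = {(0,x64), (1,x64)}
  {1} × {x63, x64} = {(1,x63), (1,x64)}
  {0} × {x62, x63, x64} = {(0,x62), (0,x63), (0,x64)}
  {1} × {x62, x63, x64} = {(1,x62), (1,x63), (1,x64)}
  {0, 1} × {x63, x64} = {(0,x63), (0,x64), (1,x63), (1,x64)}
  {0, 1} × {x62, x63, x64} = {(0,x62), (0,x63), (0,x64), (1,x62), (1,x63), (1,x64)}
These 13 distinct sets form the basis B.
Close under arbitrary unions to get τ_{X×Y}; counting gives |τ_{X×Y}| = 25.


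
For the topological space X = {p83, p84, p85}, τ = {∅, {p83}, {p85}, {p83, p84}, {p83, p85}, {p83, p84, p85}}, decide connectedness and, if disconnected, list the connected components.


(X, τ) is disconnected; components = [{p85}, {p83, p84}].

Find clopen sets (U ∈ τ with X ∖ U ∈ τ):
  U = ∅, X ∖ U = {p83, p84, p85} — both open, so U is clopen.
  U = {p85}, X ∖ U = {p83, p84} — both open, so U is clopen.
  U = {p83, p84}, X ∖ U = {p85} — both open, so U is clopen.
  U = {p83, p84, p85}, X ∖ U = ∅ — both open, so U is clopen.
Nontrivial clopen(s) exist: e.g. {p83, p84}. So (X, τ) is disconnected.
Compute connected components by grouping points that agree on all clopens:
  component: {p85}
  component: {p83, p84}


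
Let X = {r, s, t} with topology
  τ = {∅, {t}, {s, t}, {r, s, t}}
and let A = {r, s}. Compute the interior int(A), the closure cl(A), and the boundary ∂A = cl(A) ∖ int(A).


int(A) = ∅, cl(A) = {r, s}, ∂A = {r, s}.

Closed sets in (X, τ) are complements of opens:
  closed(X, τ) = {∅, {r}, {r, s}, {r, s, t}}.
int(A) = ⋃ {U ∈ τ : U ⊆ A}. Opens contained in A: ∅.
Taking the union of these: int(A) = ∅.
cl(A) = ⋂ {C closed : A ⊆ C}. Closed sets containing A: {r, s}, {r, s, t}.
Intersecting these: cl(A) = {r, s}.
∂A = cl(A) ∖ int(A) = {r, s} ∖ ∅ = {r, s}.


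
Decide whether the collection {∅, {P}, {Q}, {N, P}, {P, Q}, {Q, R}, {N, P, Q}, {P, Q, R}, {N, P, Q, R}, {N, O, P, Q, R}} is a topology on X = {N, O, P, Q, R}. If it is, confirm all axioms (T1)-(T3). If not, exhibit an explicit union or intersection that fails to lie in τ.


τ IS a topology on X.

Axiom (T1): ∅ ∈ τ? Yes; X ∈ τ? Yes.
Axiom (T2/T3): check pairwise unions and intersections of members of τ.
All pairwise intersections and unions checked — each lies in τ. Therefore τ satisfies (T1), (T2), (T3): it IS a topology on X.


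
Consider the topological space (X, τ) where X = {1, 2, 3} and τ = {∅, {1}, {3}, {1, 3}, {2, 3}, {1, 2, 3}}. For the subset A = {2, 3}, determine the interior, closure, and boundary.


int(A) = {2, 3}, cl(A) = {2, 3}, ∂A = ∅.

Closed sets in (X, τ) are complements of opens:
  closed(X, τ) = {∅, {1}, {2}, {1, 2}, {2, 3}, {1, 2, 3}}.
int(A) = ⋃ {U ∈ τ : U ⊆ A}. Opens contained in A: ∅, {3}, {2, 3}.
Taking the union of these: int(A) = {2, 3}.
cl(A) = ⋂ {C closed : A ⊆ C}. Closed sets containing A: {2, 3}, {1, 2, 3}.
Intersecting these: cl(A) = {2, 3}.
∂A = cl(A) ∖ int(A) = {2, 3} ∖ {2, 3} = ∅.


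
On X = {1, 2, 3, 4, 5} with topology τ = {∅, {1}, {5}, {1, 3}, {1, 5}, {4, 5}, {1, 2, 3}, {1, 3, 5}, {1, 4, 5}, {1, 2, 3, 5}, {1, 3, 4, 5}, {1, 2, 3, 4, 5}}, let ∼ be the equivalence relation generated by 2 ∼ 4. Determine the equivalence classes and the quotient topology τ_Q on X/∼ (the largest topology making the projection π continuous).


X/∼ = {[1], [2=4], [3], [5]}; |τ_Q| = 7.

Equivalence classes: [1], [2=4], [3], [5].
Quotient map π: X → X/∼ sends 1 ↦ [1], 2 ↦ [2=4], 3 ↦ [3], 4 ↦ [2=4], 5 ↦ [5].
For each subset V ⊆ X/∼, compute π^{-1}(V) ⊆ X and check whether π^{-1}(V) ∈ τ. V is open in τ_Q iff π^{-1}(V) ∈ τ.
  V = {}: π^{-1}(V) = ∅ ∈ τ ✓.
  V = {[1]}: π^{-1}(V) = {1} ∈ τ ✓.
  V = {[2=4]}: π^{-1}(V) = {2, 4} ∉ τ ✗.
  V = {[1], [2=4]}: π^{-1}(V) = {1, 2, 4} ∉ τ ✗.
  V = {[3]}: π^{-1}(V) = {3} ∉ τ ✗.
  V = {[1], [3]}: π^{-1}(V) = {1, 3} ∈ τ ✓.
  V = {[2=4], [3]}: π^{-1}(V) = {2, 3, 4} ∉ τ ✗.
  V = {[1], [2=4], [3]}: π^{-1}(V) = {1, 2, 3, 4} ∉ τ ✗.
  V = {[5]}: π^{-1}(V) = {5} ∈ τ ✓.
  V = {[1], [5]}: π^{-1}(V) = {1, 5} ∈ τ ✓.
  V = {[2=4], [5]}: π^{-1}(V) = {2, 4, 5} ∉ τ ✗.
  V = {[1], [2=4], [5]}: π^{-1}(V) = {1, 2, 4, 5} ∉ τ ✗.
  V = {[3], [5]}: π^{-1}(V) = {3, 5} ∉ τ ✗.
  V = {[1], [3], [5]}: π^{-1}(V) = {1, 3, 5} ∈ τ ✓.
  V = {[2=4], [3], [5]}: π^{-1}(V) = {2, 3, 4, 5} ∉ τ ✗.
  V = {[1], [2=4], [3], [5]}: π^{-1}(V) = {1, 2, 3, 4, 5} ∈ τ ✓.
Open sets in the quotient: τ_Q = {{}, {[1]}, {[1], [3]}, {[5]}, {[1], [5]}, {[1], [3], [5]}, {[1], [2=4], [3], [5]}} (7 elements).


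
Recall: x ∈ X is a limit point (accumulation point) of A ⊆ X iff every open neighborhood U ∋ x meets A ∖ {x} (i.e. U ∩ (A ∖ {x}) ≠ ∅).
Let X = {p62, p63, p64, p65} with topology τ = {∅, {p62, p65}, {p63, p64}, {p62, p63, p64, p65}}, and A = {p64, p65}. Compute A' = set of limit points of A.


A' = {p62, p63}

For each x ∈ X, list the open sets U ∈ τ with x ∈ U, then check whether U ∩ (A ∖ {x}) ≠ ∅ for every such U.
  x = p62: opens ∋ x are {p62, p65}, {p62, p63, p64, p65}; each meets A ∖ {p62}, so x IS a limit point.
  x = p63: opens ∋ x are {p63, p64}, {p62, p63, p64, p65}; each meets A ∖ {p63}, so x IS a limit point.
  x = p64: open {p63, p64} ∋ x has {p63, p64} ∩ (A ∖ {p64}) = ∅, so x is NOT a limit point.
  x = p65: open {p62, p65} ∋ x has {p62, p65} ∩ (A ∖ {p65}) = ∅, so x is NOT a limit point.
Collecting: A' = {p62, p63}.


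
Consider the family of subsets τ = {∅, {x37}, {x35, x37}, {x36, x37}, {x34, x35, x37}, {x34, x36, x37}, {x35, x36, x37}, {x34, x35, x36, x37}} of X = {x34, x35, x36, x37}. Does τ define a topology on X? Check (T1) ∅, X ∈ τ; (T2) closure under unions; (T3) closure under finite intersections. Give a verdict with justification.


τ is NOT a topology on X.

Axiom (T1): ∅ ∈ τ? Yes; X ∈ τ? Yes.
Axiom (T2/T3): check pairwise unions and intersections of members of τ.
Counterexample for (T3): {x34, x35, x37} ∩ {x34, x36, x37} = {x34, x37} ∉ τ. Therefore τ is NOT a topology.


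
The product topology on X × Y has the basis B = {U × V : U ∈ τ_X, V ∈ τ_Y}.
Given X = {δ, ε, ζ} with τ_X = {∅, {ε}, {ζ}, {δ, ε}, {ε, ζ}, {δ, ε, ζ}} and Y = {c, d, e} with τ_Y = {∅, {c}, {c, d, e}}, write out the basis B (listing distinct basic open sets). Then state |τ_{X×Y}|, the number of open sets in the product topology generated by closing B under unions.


Basis B = {∅ × ∅, {ε} × {c}, {ζ} × {c}, {δ, ε} × {c}, {ε, ζ} × {c}, {δ, ε, ζ} × {c}, {ε} × {c, d, e}, {ζ} × {c, d, e}, {δ, ε} × {c, d, e}, {ε, ζ} × {c, d, e}, {δ, ε, ζ} × {c, d, e}}; |τ_{X×Y}| = 18.

Enumerate products U × V with U ∈ τ_X, V ∈ τ_Y (deduplicated):
  ∅ × ∅ = {} (∅)
  {ε} × {c} = {(ε,c)}
  {ζ} × {c} = {(ζ,c)}
  {δ, ε} × {c} = {(δ,c), (ε,c)}
  {ε, ζ} × {c} = {(ε,c), (ζ,c)}
  {δ, ε, ζ} × {c} = {(δ,c), (ε,c), (ζ,c)}
  {ε} × {c, d, e} = {(ε,c), (ε,d), (ε,e)}
  {ζ} × {c, d, e} = {(ζ,c), (ζ,d), (ζ,e)}
  {δ, ε} × {c, d, e} = {(δ,c), (δ,d), (δ,e), (ε,c), (ε,d), (ε,e)}
  {ε, ζ} × {c, d, e} = {(ε,c), (ε,d), (ε,e), (ζ,c), (ζ,d), (ζ,e)}
  {δ, ε, ζ} × {c, d, e} = {(δ,c), (δ,d), (δ,e), (ε,c), (ε,d), (ε,e), (ζ,c), (ζ,d), (ζ,e)}
These 11 distinct sets form the basis B.
Close under arbitrary unions to get τ_{X×Y}; counting gives |τ_{X×Y}| = 18.


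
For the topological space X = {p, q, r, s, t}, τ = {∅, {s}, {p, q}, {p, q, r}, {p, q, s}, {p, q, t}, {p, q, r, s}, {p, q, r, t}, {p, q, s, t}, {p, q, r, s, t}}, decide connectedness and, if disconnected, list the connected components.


(X, τ) is disconnected; components = [{s}, {p, q, r, t}].

Find clopen sets (U ∈ τ with X ∖ U ∈ τ):
  U = ∅, X ∖ U = {p, q, r, s, t} — both open, so U is clopen.
  U = {s}, X ∖ U = {p, q, r, t} — both open, so U is clopen.
  U = {p, q, r, t}, X ∖ U = {s} — both open, so U is clopen.
  U = {p, q, r, s, t}, X ∖ U = ∅ — both open, so U is clopen.
Nontrivial clopen(s) exist: e.g. {s}. So (X, τ) is disconnected.
Compute connected components by grouping points that agree on all clopens:
  component: {s}
  component: {p, q, r, t}


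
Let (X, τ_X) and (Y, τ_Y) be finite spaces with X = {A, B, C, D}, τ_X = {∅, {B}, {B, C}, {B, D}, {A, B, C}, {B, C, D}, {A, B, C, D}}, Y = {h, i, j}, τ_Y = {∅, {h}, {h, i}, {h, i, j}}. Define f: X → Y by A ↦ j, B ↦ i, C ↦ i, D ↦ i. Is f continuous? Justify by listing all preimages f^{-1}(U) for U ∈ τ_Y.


f IS continuous.

Compute f^{-1}(U) for each U ∈ τ_Y:
  U = ∅: f^{-1}(U) = ∅ ∈ τ_X ✓.
  U = {h}: f^{-1}(U) = ∅ ∈ τ_X ✓.
  U = {h, i}: f^{-1}(U) = {B, C, D} ∈ τ_X ✓.
  U = {h, i, j}: f^{-1}(U) = {A, B, C, D} ∈ τ_X ✓.
Every preimage lies in τ_X, so f IS continuous.


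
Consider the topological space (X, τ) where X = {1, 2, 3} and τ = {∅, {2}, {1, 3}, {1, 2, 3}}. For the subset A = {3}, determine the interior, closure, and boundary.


int(A) = ∅, cl(A) = {1, 3}, ∂A = {1, 3}.

Closed sets in (X, τ) are complements of opens:
  closed(X, τ) = {∅, {2}, {1, 3}, {1, 2, 3}}.
int(A) = ⋃ {U ∈ τ : U ⊆ A}. Opens contained in A: ∅.
Taking the union of these: int(A) = ∅.
cl(A) = ⋂ {C closed : A ⊆ C}. Closed sets containing A: {1, 3}, {1, 2, 3}.
Intersecting these: cl(A) = {1, 3}.
∂A = cl(A) ∖ int(A) = {1, 3} ∖ ∅ = {1, 3}.


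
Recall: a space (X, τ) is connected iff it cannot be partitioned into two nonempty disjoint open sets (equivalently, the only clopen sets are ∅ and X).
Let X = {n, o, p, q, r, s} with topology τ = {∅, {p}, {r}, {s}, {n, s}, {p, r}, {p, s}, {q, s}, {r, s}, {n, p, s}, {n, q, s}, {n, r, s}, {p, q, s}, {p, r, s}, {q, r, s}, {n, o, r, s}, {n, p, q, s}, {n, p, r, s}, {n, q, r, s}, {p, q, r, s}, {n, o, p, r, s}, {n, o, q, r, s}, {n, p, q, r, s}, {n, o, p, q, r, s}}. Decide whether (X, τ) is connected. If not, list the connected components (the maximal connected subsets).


(X, τ) is disconnected; components = [{p}, {n, o, q, r, s}].

Find clopen sets (U ∈ τ with X ∖ U ∈ τ):
  U = ∅, X ∖ U = {n, o, p, q, r, s} — both open, so U is clopen.
  U = {p}, X ∖ U = {n, o, q, r, s} — both open, so U is clopen.
  U = {n, o, q, r, s}, X ∖ U = {p} — both open, so U is clopen.
  U = {n, o, p, q, r, s}, X ∖ U = ∅ — both open, so U is clopen.
Nontrivial clopen(s) exist: e.g. {p}. So (X, τ) is disconnected.
Compute connected components by grouping points that agree on all clopens:
  component: {p}
  component: {n, o, q, r, s}


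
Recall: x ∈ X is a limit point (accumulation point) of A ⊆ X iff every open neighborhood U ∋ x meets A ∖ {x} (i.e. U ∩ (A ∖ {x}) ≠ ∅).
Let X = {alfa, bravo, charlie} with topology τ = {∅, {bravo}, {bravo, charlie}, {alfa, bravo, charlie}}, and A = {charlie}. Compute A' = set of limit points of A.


A' = {alfa}

For each x ∈ X, list the open sets U ∈ τ with x ∈ U, then check whether U ∩ (A ∖ {x}) ≠ ∅ for every such U.
  x = alfa: opens ∋ x are {alfa, bravo, charlie}; each meets A ∖ {alfa}, so x IS a limit point.
  x = bravo: open {bravo} ∋ x has {bravo} ∩ (A ∖ {bravo}) = ∅, so x is NOT a limit point.
  x = charlie: open {bravo, charlie} ∋ x has {bravo, charlie} ∩ (A ∖ {charlie}) = ∅, so x is NOT a limit point.
Collecting: A' = {alfa}.
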